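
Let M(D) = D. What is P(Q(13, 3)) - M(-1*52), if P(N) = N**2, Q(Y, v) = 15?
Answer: 277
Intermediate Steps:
P(Q(13, 3)) - M(-1*52) = 15**2 - (-1)*52 = 225 - 1*(-52) = 225 + 52 = 277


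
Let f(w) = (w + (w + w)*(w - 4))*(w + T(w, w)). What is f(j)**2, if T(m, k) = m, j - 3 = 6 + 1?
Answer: 6760000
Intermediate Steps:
j = 10 (j = 3 + (6 + 1) = 3 + 7 = 10)
f(w) = 2*w*(w + 2*w*(-4 + w)) (f(w) = (w + (w + w)*(w - 4))*(w + w) = (w + (2*w)*(-4 + w))*(2*w) = (w + 2*w*(-4 + w))*(2*w) = 2*w*(w + 2*w*(-4 + w)))
f(j)**2 = (10**2*(-14 + 4*10))**2 = (100*(-14 + 40))**2 = (100*26)**2 = 2600**2 = 6760000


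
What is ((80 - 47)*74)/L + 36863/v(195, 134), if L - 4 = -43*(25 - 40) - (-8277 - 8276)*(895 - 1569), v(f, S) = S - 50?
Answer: 137082037957/312370044 ≈ 438.85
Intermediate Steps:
v(f, S) = -50 + S
L = -11156073 (L = 4 + (-43*(25 - 40) - (-8277 - 8276)*(895 - 1569)) = 4 + (-43*(-15) - (-16553)*(-674)) = 4 + (645 - 1*11156722) = 4 + (645 - 11156722) = 4 - 11156077 = -11156073)
((80 - 47)*74)/L + 36863/v(195, 134) = ((80 - 47)*74)/(-11156073) + 36863/(-50 + 134) = (33*74)*(-1/11156073) + 36863/84 = 2442*(-1/11156073) + 36863*(1/84) = -814/3718691 + 36863/84 = 137082037957/312370044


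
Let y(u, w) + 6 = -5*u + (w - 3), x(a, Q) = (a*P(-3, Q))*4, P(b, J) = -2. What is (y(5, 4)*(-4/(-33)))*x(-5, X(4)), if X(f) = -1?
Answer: -1600/11 ≈ -145.45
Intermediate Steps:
x(a, Q) = -8*a (x(a, Q) = (a*(-2))*4 = -2*a*4 = -8*a)
y(u, w) = -9 + w - 5*u (y(u, w) = -6 + (-5*u + (w - 3)) = -6 + (-5*u + (-3 + w)) = -6 + (-3 + w - 5*u) = -9 + w - 5*u)
(y(5, 4)*(-4/(-33)))*x(-5, X(4)) = ((-9 + 4 - 5*5)*(-4/(-33)))*(-8*(-5)) = ((-9 + 4 - 25)*(-4*(-1/33)))*40 = -30*4/33*40 = -40/11*40 = -1600/11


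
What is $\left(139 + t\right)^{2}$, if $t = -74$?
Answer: $4225$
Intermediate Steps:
$\left(139 + t\right)^{2} = \left(139 - 74\right)^{2} = 65^{2} = 4225$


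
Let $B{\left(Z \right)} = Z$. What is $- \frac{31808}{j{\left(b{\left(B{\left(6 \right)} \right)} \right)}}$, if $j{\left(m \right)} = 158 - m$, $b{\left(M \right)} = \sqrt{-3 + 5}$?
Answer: $- \frac{358976}{1783} - \frac{2272 \sqrt{2}}{1783} \approx -203.13$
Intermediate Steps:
$b{\left(M \right)} = \sqrt{2}$
$- \frac{31808}{j{\left(b{\left(B{\left(6 \right)} \right)} \right)}} = - \frac{31808}{158 - \sqrt{2}}$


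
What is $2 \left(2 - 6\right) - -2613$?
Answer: $2605$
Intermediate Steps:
$2 \left(2 - 6\right) - -2613 = 2 \left(-4\right) + 2613 = -8 + 2613 = 2605$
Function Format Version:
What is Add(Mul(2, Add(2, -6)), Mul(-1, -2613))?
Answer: 2605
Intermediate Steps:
Add(Mul(2, Add(2, -6)), Mul(-1, -2613)) = Add(Mul(2, -4), 2613) = Add(-8, 2613) = 2605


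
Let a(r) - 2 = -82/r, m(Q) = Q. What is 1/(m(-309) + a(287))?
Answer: -7/2151 ≈ -0.0032543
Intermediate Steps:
a(r) = 2 - 82/r
1/(m(-309) + a(287)) = 1/(-309 + (2 - 82/287)) = 1/(-309 + (2 - 82*1/287)) = 1/(-309 + (2 - 2/7)) = 1/(-309 + 12/7) = 1/(-2151/7) = -7/2151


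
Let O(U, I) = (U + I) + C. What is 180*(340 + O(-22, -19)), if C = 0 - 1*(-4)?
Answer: 54540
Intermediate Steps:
C = 4 (C = 0 + 4 = 4)
O(U, I) = 4 + I + U (O(U, I) = (U + I) + 4 = (I + U) + 4 = 4 + I + U)
180*(340 + O(-22, -19)) = 180*(340 + (4 - 19 - 22)) = 180*(340 - 37) = 180*303 = 54540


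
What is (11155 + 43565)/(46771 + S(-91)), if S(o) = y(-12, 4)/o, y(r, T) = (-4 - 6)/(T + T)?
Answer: 6639360/5674883 ≈ 1.1700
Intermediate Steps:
y(r, T) = -5/T (y(r, T) = -10*1/(2*T) = -5/T)
S(o) = -5/(4*o) (S(o) = (-5/4)/o = (-5*¼)/o = -5/(4*o))
(11155 + 43565)/(46771 + S(-91)) = (11155 + 43565)/(46771 - 5/4/(-91)) = 54720/(46771 - 5/4*(-1/91)) = 54720/(46771 + 5/364) = 54720/(17024649/364) = 54720*(364/17024649) = 6639360/5674883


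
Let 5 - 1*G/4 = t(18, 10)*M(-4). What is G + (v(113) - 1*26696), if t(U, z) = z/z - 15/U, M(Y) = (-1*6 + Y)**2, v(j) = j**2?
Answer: -41921/3 ≈ -13974.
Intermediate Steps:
M(Y) = (-6 + Y)**2
t(U, z) = 1 - 15/U
G = -140/3 (G = 20 - 4*(-15 + 18)/18*(-6 - 4)**2 = 20 - 4*(1/18)*3*(-10)**2 = 20 - 2*100/3 = 20 - 4*50/3 = 20 - 200/3 = -140/3 ≈ -46.667)
G + (v(113) - 1*26696) = -140/3 + (113**2 - 1*26696) = -140/3 + (12769 - 26696) = -140/3 - 13927 = -41921/3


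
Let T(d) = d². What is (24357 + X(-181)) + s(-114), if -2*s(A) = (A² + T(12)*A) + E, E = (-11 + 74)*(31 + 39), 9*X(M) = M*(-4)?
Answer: 215482/9 ≈ 23942.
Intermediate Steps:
X(M) = -4*M/9 (X(M) = (M*(-4))/9 = (-4*M)/9 = -4*M/9)
E = 4410 (E = 63*70 = 4410)
s(A) = -2205 - 72*A - A²/2 (s(A) = -((A² + 12²*A) + 4410)/2 = -((A² + 144*A) + 4410)/2 = -(4410 + A² + 144*A)/2 = -2205 - 72*A - A²/2)
(24357 + X(-181)) + s(-114) = (24357 - 4/9*(-181)) + (-2205 - 72*(-114) - ½*(-114)²) = (24357 + 724/9) + (-2205 + 8208 - ½*12996) = 219937/9 + (-2205 + 8208 - 6498) = 219937/9 - 495 = 215482/9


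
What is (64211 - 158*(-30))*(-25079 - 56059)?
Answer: -5594546238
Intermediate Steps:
(64211 - 158*(-30))*(-25079 - 56059) = (64211 + 4740)*(-81138) = 68951*(-81138) = -5594546238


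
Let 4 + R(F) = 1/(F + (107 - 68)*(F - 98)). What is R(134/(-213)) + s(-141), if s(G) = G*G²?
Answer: -2297091513563/819446 ≈ -2.8032e+6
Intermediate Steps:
s(G) = G³
R(F) = -4 + 1/(-3822 + 40*F) (R(F) = -4 + 1/(F + (107 - 68)*(F - 98)) = -4 + 1/(F + 39*(-98 + F)) = -4 + 1/(F + (-3822 + 39*F)) = -4 + 1/(-3822 + 40*F))
R(134/(-213)) + s(-141) = (15289 - 21440/(-213))/(2*(-1911 + 20*(134/(-213)))) + (-141)³ = (15289 - 21440*(-1)/213)/(2*(-1911 + 20*(134*(-1/213)))) - 2803221 = (15289 - 160*(-134/213))/(2*(-1911 + 20*(-134/213))) - 2803221 = (15289 + 21440/213)/(2*(-1911 - 2680/213)) - 2803221 = (½)*(3277997/213)/(-409723/213) - 2803221 = (½)*(-213/409723)*(3277997/213) - 2803221 = -3277997/819446 - 2803221 = -2297091513563/819446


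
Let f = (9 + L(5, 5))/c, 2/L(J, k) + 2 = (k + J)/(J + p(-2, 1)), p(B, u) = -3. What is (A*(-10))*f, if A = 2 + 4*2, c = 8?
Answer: -725/6 ≈ -120.83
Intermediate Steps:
L(J, k) = 2/(-2 + (J + k)/(-3 + J)) (L(J, k) = 2/(-2 + (k + J)/(J - 3)) = 2/(-2 + (J + k)/(-3 + J)))
A = 10 (A = 2 + 8 = 10)
f = 29/24 (f = (9 + 2*(-3 + 5)/(6 + 5 - 1*5))/8 = (9 + 2*2/(6 + 5 - 5))*(⅛) = (9 + 2*2/6)*(⅛) = (9 + 2*(⅙)*2)*(⅛) = (9 + ⅔)*(⅛) = (29/3)*(⅛) = 29/24 ≈ 1.2083)
(A*(-10))*f = (10*(-10))*(29/24) = -100*29/24 = -725/6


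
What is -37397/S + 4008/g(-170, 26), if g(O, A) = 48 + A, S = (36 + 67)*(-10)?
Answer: 3447809/38110 ≈ 90.470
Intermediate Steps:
S = -1030 (S = 103*(-10) = -1030)
-37397/S + 4008/g(-170, 26) = -37397/(-1030) + 4008/(48 + 26) = -37397*(-1/1030) + 4008/74 = 37397/1030 + 4008*(1/74) = 37397/1030 + 2004/37 = 3447809/38110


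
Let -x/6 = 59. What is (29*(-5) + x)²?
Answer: 249001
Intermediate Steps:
x = -354 (x = -6*59 = -354)
(29*(-5) + x)² = (29*(-5) - 354)² = (-145 - 354)² = (-499)² = 249001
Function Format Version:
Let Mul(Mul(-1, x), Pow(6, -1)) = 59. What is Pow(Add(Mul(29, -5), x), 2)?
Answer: 249001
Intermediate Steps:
x = -354 (x = Mul(-6, 59) = -354)
Pow(Add(Mul(29, -5), x), 2) = Pow(Add(Mul(29, -5), -354), 2) = Pow(Add(-145, -354), 2) = Pow(-499, 2) = 249001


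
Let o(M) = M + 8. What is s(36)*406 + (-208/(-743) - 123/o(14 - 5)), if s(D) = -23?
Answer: -118036131/12631 ≈ -9345.0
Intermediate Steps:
o(M) = 8 + M
s(36)*406 + (-208/(-743) - 123/o(14 - 5)) = -23*406 + (-208/(-743) - 123/(8 + (14 - 5))) = -9338 + (-208*(-1/743) - 123/(8 + 9)) = -9338 + (208/743 - 123/17) = -9338 - 87853/12631 = -118036131/12631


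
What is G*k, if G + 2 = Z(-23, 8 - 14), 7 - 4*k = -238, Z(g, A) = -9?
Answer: -2695/4 ≈ -673.75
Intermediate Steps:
k = 245/4 (k = 7/4 - 1/4*(-238) = 7/4 + 119/2 = 245/4 ≈ 61.250)
G = -11 (G = -2 - 9 = -11)
G*k = -11*245/4 = -2695/4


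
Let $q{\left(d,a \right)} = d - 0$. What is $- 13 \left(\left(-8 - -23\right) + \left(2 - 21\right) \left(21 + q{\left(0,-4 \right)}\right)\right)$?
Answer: $4992$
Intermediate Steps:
$q{\left(d,a \right)} = d$ ($q{\left(d,a \right)} = d + 0 = d$)
$- 13 \left(\left(-8 - -23\right) + \left(2 - 21\right) \left(21 + q{\left(0,-4 \right)}\right)\right) = - 13 \left(\left(-8 - -23\right) + \left(2 - 21\right) \left(21 + 0\right)\right) = - 13 \left(\left(-8 + 23\right) - 399\right) = - 13 \left(15 - 399\right) = \left(-13\right) \left(-384\right) = 4992$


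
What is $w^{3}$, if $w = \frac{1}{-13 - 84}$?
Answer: $- \frac{1}{912673} \approx -1.0957 \cdot 10^{-6}$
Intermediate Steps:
$w = - \frac{1}{97}$ ($w = \frac{1}{-97} = - \frac{1}{97} \approx -0.010309$)
$w^{3} = \left(- \frac{1}{97}\right)^{3} = - \frac{1}{912673}$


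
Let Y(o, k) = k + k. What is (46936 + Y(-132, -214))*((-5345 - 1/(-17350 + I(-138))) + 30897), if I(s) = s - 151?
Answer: 20961701092332/17639 ≈ 1.1884e+9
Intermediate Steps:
I(s) = -151 + s
Y(o, k) = 2*k
(46936 + Y(-132, -214))*((-5345 - 1/(-17350 + I(-138))) + 30897) = (46936 + 2*(-214))*((-5345 - 1/(-17350 + (-151 - 138))) + 30897) = (46936 - 428)*((-5345 - 1/(-17350 - 289)) + 30897) = 46508*((-5345 - 1/(-17639)) + 30897) = 46508*((-5345 - 1*(-1/17639)) + 30897) = 46508*((-5345 + 1/17639) + 30897) = 46508*(-94280454/17639 + 30897) = 46508*(450711729/17639) = 20961701092332/17639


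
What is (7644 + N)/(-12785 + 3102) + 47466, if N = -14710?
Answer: 459620344/9683 ≈ 47467.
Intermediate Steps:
(7644 + N)/(-12785 + 3102) + 47466 = (7644 - 14710)/(-12785 + 3102) + 47466 = -7066/(-9683) + 47466 = -7066*(-1/9683) + 47466 = 7066/9683 + 47466 = 459620344/9683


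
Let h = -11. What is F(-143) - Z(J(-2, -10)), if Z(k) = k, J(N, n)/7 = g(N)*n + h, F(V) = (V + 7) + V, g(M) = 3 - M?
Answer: 148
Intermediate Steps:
F(V) = 7 + 2*V (F(V) = (7 + V) + V = 7 + 2*V)
J(N, n) = -77 + 7*n*(3 - N) (J(N, n) = 7*((3 - N)*n - 11) = 7*(n*(3 - N) - 11) = 7*(-11 + n*(3 - N)) = -77 + 7*n*(3 - N))
F(-143) - Z(J(-2, -10)) = (7 + 2*(-143)) - (-77 - 7*(-10)*(-3 - 2)) = (7 - 286) - (-77 - 7*(-10)*(-5)) = -279 - (-77 - 350) = -279 - 1*(-427) = -279 + 427 = 148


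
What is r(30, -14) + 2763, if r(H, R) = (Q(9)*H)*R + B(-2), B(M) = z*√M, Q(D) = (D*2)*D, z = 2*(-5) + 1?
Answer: -65277 - 9*I*√2 ≈ -65277.0 - 12.728*I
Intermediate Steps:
z = -9 (z = -10 + 1 = -9)
Q(D) = 2*D² (Q(D) = (2*D)*D = 2*D²)
B(M) = -9*√M
r(H, R) = -9*I*√2 + 162*H*R (r(H, R) = ((2*9²)*H)*R - 9*I*√2 = ((2*81)*H)*R - 9*I*√2 = (162*H)*R - 9*I*√2 = 162*H*R - 9*I*√2 = -9*I*√2 + 162*H*R)
r(30, -14) + 2763 = (-9*I*√2 + 162*30*(-14)) + 2763 = (-9*I*√2 - 68040) + 2763 = (-68040 - 9*I*√2) + 2763 = -65277 - 9*I*√2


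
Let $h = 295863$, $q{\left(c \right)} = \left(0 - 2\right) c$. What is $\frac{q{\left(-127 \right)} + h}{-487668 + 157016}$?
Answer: $- \frac{296117}{330652} \approx -0.89555$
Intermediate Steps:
$q{\left(c \right)} = - 2 c$
$\frac{q{\left(-127 \right)} + h}{-487668 + 157016} = \frac{\left(-2\right) \left(-127\right) + 295863}{-487668 + 157016} = \frac{254 + 295863}{-330652} = 296117 \left(- \frac{1}{330652}\right) = - \frac{296117}{330652}$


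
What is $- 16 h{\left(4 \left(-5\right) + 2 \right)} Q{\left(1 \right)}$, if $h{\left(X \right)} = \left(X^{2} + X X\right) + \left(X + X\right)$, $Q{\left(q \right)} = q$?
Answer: $-9792$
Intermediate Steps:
$h{\left(X \right)} = 2 X + 2 X^{2}$ ($h{\left(X \right)} = \left(X^{2} + X^{2}\right) + 2 X = 2 X^{2} + 2 X = 2 X + 2 X^{2}$)
$- 16 h{\left(4 \left(-5\right) + 2 \right)} Q{\left(1 \right)} = - 16 \cdot 2 \left(4 \left(-5\right) + 2\right) \left(1 + \left(4 \left(-5\right) + 2\right)\right) 1 = - 16 \cdot 2 \left(-20 + 2\right) \left(1 + \left(-20 + 2\right)\right) 1 = - 16 \cdot 2 \left(-18\right) \left(1 - 18\right) 1 = - 16 \cdot 2 \left(-18\right) \left(-17\right) 1 = \left(-16\right) 612 \cdot 1 = \left(-9792\right) 1 = -9792$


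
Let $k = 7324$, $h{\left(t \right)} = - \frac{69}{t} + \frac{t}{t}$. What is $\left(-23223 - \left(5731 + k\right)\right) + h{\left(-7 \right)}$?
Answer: $- \frac{253870}{7} \approx -36267.0$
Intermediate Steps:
$h{\left(t \right)} = 1 - \frac{69}{t}$ ($h{\left(t \right)} = - \frac{69}{t} + 1 = 1 - \frac{69}{t}$)
$\left(-23223 - \left(5731 + k\right)\right) + h{\left(-7 \right)} = \left(-23223 - 13055\right) + \frac{-69 - 7}{-7} = \left(-23223 - 13055\right) - - \frac{76}{7} = \left(-23223 - 13055\right) + \frac{76}{7} = -36278 + \frac{76}{7} = - \frac{253870}{7}$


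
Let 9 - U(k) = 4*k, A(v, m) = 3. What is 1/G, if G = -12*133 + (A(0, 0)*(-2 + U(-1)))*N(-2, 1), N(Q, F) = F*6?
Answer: -1/1398 ≈ -0.00071531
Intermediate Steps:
U(k) = 9 - 4*k
N(Q, F) = 6*F
G = -1398 (G = -12*133 + (3*(-2 + (9 - 4*(-1))))*(6*1) = -1596 + (3*(-2 + (9 + 4)))*6 = -1596 + (3*(-2 + 13))*6 = -1596 + (3*11)*6 = -1596 + 33*6 = -1596 + 198 = -1398)
1/G = 1/(-1398) = -1/1398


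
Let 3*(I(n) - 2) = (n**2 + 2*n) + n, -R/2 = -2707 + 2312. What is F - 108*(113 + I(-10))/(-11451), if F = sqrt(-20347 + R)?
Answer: 4980/3817 + 3*I*sqrt(2173) ≈ 1.3047 + 139.85*I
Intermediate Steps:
R = 790 (R = -2*(-2707 + 2312) = -2*(-395) = 790)
I(n) = 2 + n + n**2/3 (I(n) = 2 + ((n**2 + 2*n) + n)/3 = 2 + (n**2 + 3*n)/3 = 2 + (n + n**2/3) = 2 + n + n**2/3)
F = 3*I*sqrt(2173) (F = sqrt(-20347 + 790) = sqrt(-19557) = 3*I*sqrt(2173) ≈ 139.85*I)
F - 108*(113 + I(-10))/(-11451) = 3*I*sqrt(2173) - 108*(113 + (2 - 10 + (1/3)*(-10)**2))/(-11451) = 3*I*sqrt(2173) - 108*(113 + (2 - 10 + (1/3)*100))*(-1/11451) = 3*I*sqrt(2173) - 108*(113 + (2 - 10 + 100/3))*(-1/11451) = 3*I*sqrt(2173) - 108*(113 + 76/3)*(-1/11451) = 3*I*sqrt(2173) - 108*415/3*(-1/11451) = 3*I*sqrt(2173) - 14940*(-1/11451) = 3*I*sqrt(2173) + 4980/3817 = 4980/3817 + 3*I*sqrt(2173)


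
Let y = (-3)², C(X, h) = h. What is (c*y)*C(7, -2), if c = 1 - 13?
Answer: 216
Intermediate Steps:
c = -12
y = 9
(c*y)*C(7, -2) = -12*9*(-2) = -108*(-2) = 216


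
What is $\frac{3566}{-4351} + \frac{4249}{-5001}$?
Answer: $- \frac{36320965}{21759351} \approx -1.6692$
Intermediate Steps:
$\frac{3566}{-4351} + \frac{4249}{-5001} = 3566 \left(- \frac{1}{4351}\right) + 4249 \left(- \frac{1}{5001}\right) = - \frac{3566}{4351} - \frac{4249}{5001} = - \frac{36320965}{21759351}$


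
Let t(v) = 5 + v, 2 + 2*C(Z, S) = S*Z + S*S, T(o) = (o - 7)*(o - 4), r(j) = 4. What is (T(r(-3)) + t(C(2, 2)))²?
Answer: 64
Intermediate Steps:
T(o) = (-7 + o)*(-4 + o)
C(Z, S) = -1 + S²/2 + S*Z/2 (C(Z, S) = -1 + (S*Z + S*S)/2 = -1 + (S*Z + S²)/2 = -1 + (S² + S*Z)/2 = -1 + (S²/2 + S*Z/2) = -1 + S²/2 + S*Z/2)
(T(r(-3)) + t(C(2, 2)))² = ((28 + 4² - 11*4) + (5 + (-1 + (½)*2² + (½)*2*2)))² = ((28 + 16 - 44) + (5 + (-1 + (½)*4 + 2)))² = (0 + (5 + (-1 + 2 + 2)))² = (0 + (5 + 3))² = (0 + 8)² = 8² = 64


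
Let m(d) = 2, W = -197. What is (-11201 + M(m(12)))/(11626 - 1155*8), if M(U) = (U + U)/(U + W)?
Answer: -2184199/465270 ≈ -4.6945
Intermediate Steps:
M(U) = 2*U/(-197 + U) (M(U) = (U + U)/(U - 197) = (2*U)/(-197 + U) = 2*U/(-197 + U))
(-11201 + M(m(12)))/(11626 - 1155*8) = (-11201 + 2*2/(-197 + 2))/(11626 - 1155*8) = (-11201 + 2*2/(-195))/(11626 - 9240) = (-11201 + 2*2*(-1/195))/2386 = (-11201 - 4/195)*(1/2386) = -2184199/195*1/2386 = -2184199/465270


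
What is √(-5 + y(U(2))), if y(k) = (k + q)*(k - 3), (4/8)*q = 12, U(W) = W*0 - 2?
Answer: I*√115 ≈ 10.724*I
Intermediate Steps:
U(W) = -2 (U(W) = 0 - 2 = -2)
q = 24 (q = 2*12 = 24)
y(k) = (-3 + k)*(24 + k) (y(k) = (k + 24)*(k - 3) = (24 + k)*(-3 + k) = (-3 + k)*(24 + k))
√(-5 + y(U(2))) = √(-5 + (-72 + (-2)² + 21*(-2))) = √(-5 + (-72 + 4 - 42)) = √(-5 - 110) = √(-115) = I*√115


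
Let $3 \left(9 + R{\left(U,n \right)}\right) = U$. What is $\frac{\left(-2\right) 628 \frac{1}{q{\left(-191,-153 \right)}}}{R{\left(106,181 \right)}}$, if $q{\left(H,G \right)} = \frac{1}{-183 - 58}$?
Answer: $\frac{908088}{79} \approx 11495.0$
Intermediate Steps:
$q{\left(H,G \right)} = - \frac{1}{241}$ ($q{\left(H,G \right)} = \frac{1}{-241} = - \frac{1}{241}$)
$R{\left(U,n \right)} = -9 + \frac{U}{3}$
$\frac{\left(-2\right) 628 \frac{1}{q{\left(-191,-153 \right)}}}{R{\left(106,181 \right)}} = \frac{\left(-2\right) 628 \frac{1}{- \frac{1}{241}}}{-9 + \frac{1}{3} \cdot 106} = \frac{\left(-1256\right) \left(-241\right)}{-9 + \frac{106}{3}} = \frac{302696}{\frac{79}{3}} = 302696 \cdot \frac{3}{79} = \frac{908088}{79}$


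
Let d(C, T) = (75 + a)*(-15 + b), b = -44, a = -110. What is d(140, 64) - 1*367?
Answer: 1698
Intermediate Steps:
d(C, T) = 2065 (d(C, T) = (75 - 110)*(-15 - 44) = -35*(-59) = 2065)
d(140, 64) - 1*367 = 2065 - 1*367 = 2065 - 367 = 1698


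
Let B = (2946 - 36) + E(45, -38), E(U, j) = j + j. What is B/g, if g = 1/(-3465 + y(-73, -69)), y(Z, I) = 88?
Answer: -9570418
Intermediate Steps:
E(U, j) = 2*j
g = -1/3377 (g = 1/(-3465 + 88) = 1/(-3377) = -1/3377 ≈ -0.00029612)
B = 2834 (B = (2946 - 36) + 2*(-38) = 2910 - 76 = 2834)
B/g = 2834/(-1/3377) = 2834*(-3377) = -9570418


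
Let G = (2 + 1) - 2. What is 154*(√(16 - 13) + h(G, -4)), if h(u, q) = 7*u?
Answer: 1078 + 154*√3 ≈ 1344.7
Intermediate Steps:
G = 1 (G = 3 - 2 = 1)
154*(√(16 - 13) + h(G, -4)) = 154*(√(16 - 13) + 7*1) = 154*(√3 + 7) = 154*(7 + √3) = 1078 + 154*√3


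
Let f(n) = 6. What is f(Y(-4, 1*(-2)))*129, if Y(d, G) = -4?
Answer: 774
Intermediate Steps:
f(Y(-4, 1*(-2)))*129 = 6*129 = 774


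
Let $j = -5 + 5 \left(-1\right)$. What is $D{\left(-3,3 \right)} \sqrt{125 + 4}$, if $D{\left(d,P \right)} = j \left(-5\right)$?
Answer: $50 \sqrt{129} \approx 567.89$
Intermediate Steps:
$j = -10$ ($j = -5 - 5 = -10$)
$D{\left(d,P \right)} = 50$ ($D{\left(d,P \right)} = \left(-10\right) \left(-5\right) = 50$)
$D{\left(-3,3 \right)} \sqrt{125 + 4} = 50 \sqrt{125 + 4} = 50 \sqrt{129}$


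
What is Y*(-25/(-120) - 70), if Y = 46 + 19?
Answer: -108875/24 ≈ -4536.5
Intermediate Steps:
Y = 65
Y*(-25/(-120) - 70) = 65*(-25/(-120) - 70) = 65*(-25*(-1/120) - 70) = 65*(5/24 - 70) = 65*(-1675/24) = -108875/24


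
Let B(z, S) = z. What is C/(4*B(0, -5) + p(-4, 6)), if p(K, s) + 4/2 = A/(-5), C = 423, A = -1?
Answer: -235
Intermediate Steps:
p(K, s) = -9/5 (p(K, s) = -2 - 1/(-5) = -2 - 1*(-⅕) = -2 + ⅕ = -9/5)
C/(4*B(0, -5) + p(-4, 6)) = 423/(4*0 - 9/5) = 423/(0 - 9/5) = 423/(-9/5) = 423*(-5/9) = -235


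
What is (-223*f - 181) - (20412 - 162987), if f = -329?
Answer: 215761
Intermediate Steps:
(-223*f - 181) - (20412 - 162987) = (-223*(-329) - 181) - (20412 - 162987) = (73367 - 181) - 1*(-142575) = 73186 + 142575 = 215761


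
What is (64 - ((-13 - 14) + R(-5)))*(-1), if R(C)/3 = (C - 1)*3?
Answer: -145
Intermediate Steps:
R(C) = -9 + 9*C (R(C) = 3*((C - 1)*3) = 3*((-1 + C)*3) = 3*(-3 + 3*C) = -9 + 9*C)
(64 - ((-13 - 14) + R(-5)))*(-1) = (64 - ((-13 - 14) + (-9 + 9*(-5))))*(-1) = (64 - (-27 + (-9 - 45)))*(-1) = (64 - (-27 - 54))*(-1) = (64 - 1*(-81))*(-1) = (64 + 81)*(-1) = 145*(-1) = -145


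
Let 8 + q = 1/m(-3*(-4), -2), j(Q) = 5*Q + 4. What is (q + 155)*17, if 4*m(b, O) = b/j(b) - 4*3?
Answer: 471223/189 ≈ 2493.2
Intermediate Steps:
j(Q) = 4 + 5*Q
m(b, O) = -3 + b/(4*(4 + 5*b)) (m(b, O) = (b/(4 + 5*b) - 4*3)/4 = (b/(4 + 5*b) - 12)/4 = (-12 + b/(4 + 5*b))/4 = -3 + b/(4*(4 + 5*b)))
q = -1576/189 (q = -8 + 1/((-48 - (-177)*(-4))/(4*(4 + 5*(-3*(-4))))) = -8 + 1/((-48 - 59*12)/(4*(4 + 5*12))) = -8 + 1/((-48 - 708)/(4*(4 + 60))) = -8 + 1/((1/4)*(-756)/64) = -8 + 1/((1/4)*(1/64)*(-756)) = -8 + 1/(-189/64) = -8 - 64/189 = -1576/189 ≈ -8.3386)
(q + 155)*17 = (-1576/189 + 155)*17 = (27719/189)*17 = 471223/189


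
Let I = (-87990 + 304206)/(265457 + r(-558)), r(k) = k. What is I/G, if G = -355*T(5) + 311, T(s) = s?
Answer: -9009/16158839 ≈ -0.00055753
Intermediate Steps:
I = 216216/264899 (I = (-87990 + 304206)/(265457 - 558) = 216216/264899 ≈ 0.81622)
G = -1464 (G = -355*5 + 311 = -1775 + 311 = -1464)
I/G = (216216/264899)/(-1464) = (216216/264899)*(-1/1464) = -9009/16158839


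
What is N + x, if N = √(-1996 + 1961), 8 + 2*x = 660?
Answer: 326 + I*√35 ≈ 326.0 + 5.9161*I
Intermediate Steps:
x = 326 (x = -4 + (½)*660 = -4 + 330 = 326)
N = I*√35 (N = √(-35) = I*√35 ≈ 5.9161*I)
N + x = I*√35 + 326 = 326 + I*√35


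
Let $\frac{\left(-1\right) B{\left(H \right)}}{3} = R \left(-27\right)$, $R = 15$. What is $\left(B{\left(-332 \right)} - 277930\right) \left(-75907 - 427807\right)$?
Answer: $139385219510$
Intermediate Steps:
$B{\left(H \right)} = 1215$ ($B{\left(H \right)} = - 3 \cdot 15 \left(-27\right) = \left(-3\right) \left(-405\right) = 1215$)
$\left(B{\left(-332 \right)} - 277930\right) \left(-75907 - 427807\right) = \left(1215 - 277930\right) \left(-75907 - 427807\right) = \left(-276715\right) \left(-503714\right) = 139385219510$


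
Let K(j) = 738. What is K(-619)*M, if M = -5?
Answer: -3690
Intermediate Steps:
K(-619)*M = 738*(-5) = -3690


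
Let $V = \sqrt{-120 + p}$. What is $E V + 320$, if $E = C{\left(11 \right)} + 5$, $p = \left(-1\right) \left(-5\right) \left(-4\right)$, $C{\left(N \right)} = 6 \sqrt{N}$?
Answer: $320 + 2 i \sqrt{35} \left(5 + 6 \sqrt{11}\right) \approx 320.0 + 294.62 i$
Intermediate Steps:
$p = -20$ ($p = 5 \left(-4\right) = -20$)
$E = 5 + 6 \sqrt{11}$ ($E = 6 \sqrt{11} + 5 = 5 + 6 \sqrt{11} \approx 24.9$)
$V = 2 i \sqrt{35}$ ($V = \sqrt{-120 - 20} = \sqrt{-140} = 2 i \sqrt{35} \approx 11.832 i$)
$E V + 320 = \left(5 + 6 \sqrt{11}\right) 2 i \sqrt{35} + 320 = 2 i \sqrt{35} \left(5 + 6 \sqrt{11}\right) + 320 = 320 + 2 i \sqrt{35} \left(5 + 6 \sqrt{11}\right)$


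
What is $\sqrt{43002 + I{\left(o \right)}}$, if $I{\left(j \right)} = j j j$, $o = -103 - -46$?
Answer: $3 i \sqrt{15799} \approx 377.08 i$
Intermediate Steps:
$o = -57$ ($o = -103 + 46 = -57$)
$I{\left(j \right)} = j^{3}$ ($I{\left(j \right)} = j^{2} j = j^{3}$)
$\sqrt{43002 + I{\left(o \right)}} = \sqrt{43002 + \left(-57\right)^{3}} = \sqrt{43002 - 185193} = \sqrt{-142191} = 3 i \sqrt{15799}$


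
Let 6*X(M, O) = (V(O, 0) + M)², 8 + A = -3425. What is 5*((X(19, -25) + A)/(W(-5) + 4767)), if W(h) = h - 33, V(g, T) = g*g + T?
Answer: 985345/14187 ≈ 69.454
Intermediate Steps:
A = -3433 (A = -8 - 3425 = -3433)
V(g, T) = T + g² (V(g, T) = g² + T = T + g²)
W(h) = -33 + h
X(M, O) = (M + O²)²/6 (X(M, O) = ((0 + O²) + M)²/6 = (O² + M)²/6 = (M + O²)²/6)
5*((X(19, -25) + A)/(W(-5) + 4767)) = 5*(((19 + (-25)²)²/6 - 3433)/((-33 - 5) + 4767)) = 5*(((19 + 625)²/6 - 3433)/(-38 + 4767)) = 5*(((⅙)*644² - 3433)/4729) = 5*(((⅙)*414736 - 3433)*(1/4729)) = 5*((207368/3 - 3433)*(1/4729)) = 5*((197069/3)*(1/4729)) = 5*(197069/14187) = 985345/14187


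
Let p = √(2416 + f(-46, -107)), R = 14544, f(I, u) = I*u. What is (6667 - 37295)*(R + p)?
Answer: -445453632 - 30628*√7338 ≈ -4.4808e+8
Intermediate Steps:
p = √7338 (p = √(2416 - 46*(-107)) = √(2416 + 4922) = √7338 ≈ 85.662)
(6667 - 37295)*(R + p) = (6667 - 37295)*(14544 + √7338) = -30628*(14544 + √7338) = -445453632 - 30628*√7338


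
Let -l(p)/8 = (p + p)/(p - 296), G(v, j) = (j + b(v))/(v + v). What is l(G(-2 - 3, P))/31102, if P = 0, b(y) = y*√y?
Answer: -40/5450143419 + 4736*I*√5/5450143419 ≈ -7.3393e-9 + 1.9431e-6*I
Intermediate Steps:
b(y) = y^(3/2)
G(v, j) = (j + v^(3/2))/(2*v) (G(v, j) = (j + v^(3/2))/(v + v) = (j + v^(3/2))/((2*v)) = (j + v^(3/2))*(1/(2*v)) = (j + v^(3/2))/(2*v))
l(p) = -16*p/(-296 + p) (l(p) = -8*(p + p)/(p - 296) = -8*2*p/(-296 + p) = -16*p/(-296 + p))
l(G(-2 - 3, P))/31102 = -16*(0 + (-2 - 3)^(3/2))/(2*(-2 - 3))/(-296 + (0 + (-2 - 3)^(3/2))/(2*(-2 - 3)))/31102 = -16*(½)*(0 + (-5)^(3/2))/(-5)/(-296 + (½)*(0 + (-5)^(3/2))/(-5))*(1/31102) = -16*(½)*(-⅕)*(0 - 5*I*√5)/(-296 + (½)*(-⅕)*(0 - 5*I*√5))*(1/31102) = -16*(½)*(-⅕)*(-5*I*√5)/(-296 + (½)*(-⅕)*(-5*I*√5))*(1/31102) = -16*I*√5/2/(-296 + I*√5/2)*(1/31102) = -8*I*√5/(-296 + I*√5/2)*(1/31102) = -4*I*√5/(15551*(-296 + I*√5/2))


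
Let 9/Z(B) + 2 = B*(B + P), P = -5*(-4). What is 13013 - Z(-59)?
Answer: 29916878/2299 ≈ 13013.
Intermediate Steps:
P = 20
Z(B) = 9/(-2 + B*(20 + B)) (Z(B) = 9/(-2 + B*(B + 20)) = 9/(-2 + B*(20 + B)))
13013 - Z(-59) = 13013 - 9/(-2 + (-59)² + 20*(-59)) = 13013 - 9/(-2 + 3481 - 1180) = 13013 - 9/2299 = 29916878/2299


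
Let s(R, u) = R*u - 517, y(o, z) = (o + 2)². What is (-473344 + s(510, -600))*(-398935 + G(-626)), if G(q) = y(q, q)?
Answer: 7454691299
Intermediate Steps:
y(o, z) = (2 + o)²
s(R, u) = -517 + R*u
G(q) = (2 + q)²
(-473344 + s(510, -600))*(-398935 + G(-626)) = (-473344 + (-517 + 510*(-600)))*(-398935 + (2 - 626)²) = (-473344 + (-517 - 306000))*(-398935 + (-624)²) = (-473344 - 306517)*(-398935 + 389376) = -779861*(-9559) = 7454691299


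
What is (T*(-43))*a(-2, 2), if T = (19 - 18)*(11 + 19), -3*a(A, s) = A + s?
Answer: 0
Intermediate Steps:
a(A, s) = -A/3 - s/3 (a(A, s) = -(A + s)/3 = -A/3 - s/3)
T = 30 (T = 1*30 = 30)
(T*(-43))*a(-2, 2) = (30*(-43))*(-⅓*(-2) - ⅓*2) = -1290*(⅔ - ⅔) = -1290*0 = 0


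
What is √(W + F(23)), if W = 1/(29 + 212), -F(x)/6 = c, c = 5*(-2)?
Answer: √3485101/241 ≈ 7.7462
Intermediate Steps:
c = -10
F(x) = 60 (F(x) = -6*(-10) = 60)
W = 1/241 ≈ 0.0041494
√(W + F(23)) = √(1/241 + 60) = √(14461/241) = √3485101/241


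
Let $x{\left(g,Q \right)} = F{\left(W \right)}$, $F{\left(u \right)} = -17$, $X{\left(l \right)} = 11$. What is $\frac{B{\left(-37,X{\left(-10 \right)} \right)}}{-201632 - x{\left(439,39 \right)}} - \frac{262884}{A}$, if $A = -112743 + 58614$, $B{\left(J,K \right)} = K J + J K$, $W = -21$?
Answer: $\frac{17681806222}{3637739445} \approx 4.8607$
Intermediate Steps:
$B{\left(J,K \right)} = 2 J K$ ($B{\left(J,K \right)} = J K + J K = 2 J K$)
$x{\left(g,Q \right)} = -17$
$A = -54129$
$\frac{B{\left(-37,X{\left(-10 \right)} \right)}}{-201632 - x{\left(439,39 \right)}} - \frac{262884}{A} = \frac{2 \left(-37\right) 11}{-201632 - -17} - \frac{262884}{-54129} = - \frac{814}{-201632 + 17} - - \frac{87628}{18043} = - \frac{814}{-201615} + \frac{87628}{18043} = \left(-814\right) \left(- \frac{1}{201615}\right) + \frac{87628}{18043} = \frac{814}{201615} + \frac{87628}{18043} = \frac{17681806222}{3637739445}$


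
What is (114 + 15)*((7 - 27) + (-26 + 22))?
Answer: -3096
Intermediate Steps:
(114 + 15)*((7 - 27) + (-26 + 22)) = 129*(-20 - 4) = 129*(-24) = -3096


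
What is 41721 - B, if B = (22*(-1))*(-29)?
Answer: 41083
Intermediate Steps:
B = 638 (B = -22*(-29) = 638)
41721 - B = 41721 - 1*638 = 41721 - 638 = 41083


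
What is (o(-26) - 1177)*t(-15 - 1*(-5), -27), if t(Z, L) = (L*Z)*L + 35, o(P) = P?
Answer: 8727765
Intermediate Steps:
t(Z, L) = 35 + Z*L² (t(Z, L) = Z*L² + 35 = 35 + Z*L²)
(o(-26) - 1177)*t(-15 - 1*(-5), -27) = (-26 - 1177)*(35 + (-15 - 1*(-5))*(-27)²) = -1203*(35 + (-15 + 5)*729) = -1203*(35 - 10*729) = -1203*(35 - 7290) = -1203*(-7255) = 8727765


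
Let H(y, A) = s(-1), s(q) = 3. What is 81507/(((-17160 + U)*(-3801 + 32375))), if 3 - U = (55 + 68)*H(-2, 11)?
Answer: -27169/166929308 ≈ -0.00016276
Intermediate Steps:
H(y, A) = 3
U = -366 (U = 3 - (55 + 68)*3 = 3 - 123*3 = 3 - 1*369 = 3 - 369 = -366)
81507/(((-17160 + U)*(-3801 + 32375))) = 81507/(((-17160 - 366)*(-3801 + 32375))) = 81507/((-17526*28574)) = 81507/(-500787924) = 81507*(-1/500787924) = -27169/166929308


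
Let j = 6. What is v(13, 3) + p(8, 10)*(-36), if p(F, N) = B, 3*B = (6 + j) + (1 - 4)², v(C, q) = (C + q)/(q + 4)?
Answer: -1748/7 ≈ -249.71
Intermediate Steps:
v(C, q) = (C + q)/(4 + q)
B = 7 (B = ((6 + 6) + (1 - 4)²)/3 = (12 + (-3)²)/3 = (12 + 9)/3 = (⅓)*21 = 7)
p(F, N) = 7
v(13, 3) + p(8, 10)*(-36) = (13 + 3)/(4 + 3) + 7*(-36) = 16/7 - 252 = -1748/7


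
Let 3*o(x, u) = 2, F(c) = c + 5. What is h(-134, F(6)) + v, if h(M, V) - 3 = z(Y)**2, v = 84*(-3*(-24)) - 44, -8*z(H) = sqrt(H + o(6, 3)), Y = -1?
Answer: 1153343/192 ≈ 6007.0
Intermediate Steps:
F(c) = 5 + c
o(x, u) = 2/3 (o(x, u) = (1/3)*2 = 2/3)
z(H) = -sqrt(2/3 + H)/8 (z(H) = -sqrt(H + 2/3)/8 = -sqrt(2/3 + H)/8)
v = 6004 (v = 84*72 - 44 = 6048 - 44 = 6004)
h(M, V) = 575/192 (h(M, V) = 3 + (-sqrt(6 + 9*(-1))/24)**2 = 3 + (-sqrt(6 - 9)/24)**2 = 3 + (-I*sqrt(3)/24)**2 = 3 - 1/192 = 575/192)
h(-134, F(6)) + v = 575/192 + 6004 = 1153343/192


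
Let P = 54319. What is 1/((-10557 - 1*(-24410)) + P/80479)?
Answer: 80479/1114929906 ≈ 7.2183e-5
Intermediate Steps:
1/((-10557 - 1*(-24410)) + P/80479) = 1/((-10557 - 1*(-24410)) + 54319/80479) = 1/((-10557 + 24410) + 54319*(1/80479)) = 1/(13853 + 54319/80479) = 1/(1114929906/80479) = 80479/1114929906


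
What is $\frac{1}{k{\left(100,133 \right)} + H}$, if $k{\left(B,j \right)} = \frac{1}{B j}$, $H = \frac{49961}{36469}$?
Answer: $\frac{485037700}{664517769} \approx 0.72991$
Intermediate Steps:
$H = \frac{49961}{36469}$ ($H = 49961 \cdot \frac{1}{36469} = \frac{49961}{36469} \approx 1.37$)
$k{\left(B,j \right)} = \frac{1}{B j}$
$\frac{1}{k{\left(100,133 \right)} + H} = \frac{1}{\frac{1}{100 \cdot 133} + \frac{49961}{36469}} = \frac{1}{\frac{1}{100} \cdot \frac{1}{133} + \frac{49961}{36469}} = \frac{1}{\frac{1}{13300} + \frac{49961}{36469}} = \frac{1}{\frac{664517769}{485037700}} = \frac{485037700}{664517769}$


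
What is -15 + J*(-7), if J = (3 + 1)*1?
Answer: -43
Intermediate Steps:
J = 4 (J = 4*1 = 4)
-15 + J*(-7) = -15 + 4*(-7) = -15 - 28 = -43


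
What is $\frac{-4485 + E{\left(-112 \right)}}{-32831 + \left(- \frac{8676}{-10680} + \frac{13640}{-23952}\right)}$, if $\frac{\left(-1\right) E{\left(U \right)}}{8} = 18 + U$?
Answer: $\frac{2486793945}{21870701312} \approx 0.1137$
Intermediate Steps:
$E{\left(U \right)} = -144 - 8 U$ ($E{\left(U \right)} = - 8 \left(18 + U\right) = -144 - 8 U$)
$\frac{-4485 + E{\left(-112 \right)}}{-32831 + \left(- \frac{8676}{-10680} + \frac{13640}{-23952}\right)} = \frac{-4485 - -752}{-32831 + \left(- \frac{8676}{-10680} + \frac{13640}{-23952}\right)} = \frac{-4485 + \left(-144 + 896\right)}{-32831 + \left(\left(-8676\right) \left(- \frac{1}{10680}\right) + 13640 \left(- \frac{1}{23952}\right)\right)} = \frac{-4485 + 752}{-32831 + \left(\frac{723}{890} - \frac{1705}{2994}\right)} = - \frac{3733}{-32831 + \frac{161803}{666165}} = - \frac{3733}{- \frac{21870701312}{666165}} = \left(-3733\right) \left(- \frac{666165}{21870701312}\right) = \frac{2486793945}{21870701312}$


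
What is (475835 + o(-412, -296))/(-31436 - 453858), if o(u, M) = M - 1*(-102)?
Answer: -475641/485294 ≈ -0.98011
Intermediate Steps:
o(u, M) = 102 + M (o(u, M) = M + 102 = 102 + M)
(475835 + o(-412, -296))/(-31436 - 453858) = (475835 + (102 - 296))/(-31436 - 453858) = (475835 - 194)/(-485294) = 475641*(-1/485294) = -475641/485294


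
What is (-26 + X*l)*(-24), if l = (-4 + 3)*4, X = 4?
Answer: 1008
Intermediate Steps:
l = -4 (l = -1*4 = -4)
(-26 + X*l)*(-24) = (-26 + 4*(-4))*(-24) = (-26 - 16)*(-24) = -42*(-24) = 1008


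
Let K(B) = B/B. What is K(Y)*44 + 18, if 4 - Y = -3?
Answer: 62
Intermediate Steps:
Y = 7 (Y = 4 - 1*(-3) = 4 + 3 = 7)
K(B) = 1
K(Y)*44 + 18 = 1*44 + 18 = 44 + 18 = 62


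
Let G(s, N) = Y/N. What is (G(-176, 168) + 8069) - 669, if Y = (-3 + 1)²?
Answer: 310801/42 ≈ 7400.0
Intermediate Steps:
Y = 4 (Y = (-2)² = 4)
G(s, N) = 4/N
(G(-176, 168) + 8069) - 669 = (4/168 + 8069) - 669 = (4*(1/168) + 8069) - 669 = (1/42 + 8069) - 669 = 338899/42 - 669 = 310801/42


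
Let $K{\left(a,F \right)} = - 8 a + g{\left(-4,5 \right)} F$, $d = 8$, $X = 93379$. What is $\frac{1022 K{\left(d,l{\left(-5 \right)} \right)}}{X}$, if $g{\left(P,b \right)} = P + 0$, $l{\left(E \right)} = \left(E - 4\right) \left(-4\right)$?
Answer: $- \frac{16352}{7183} \approx -2.2765$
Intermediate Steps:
$l{\left(E \right)} = 16 - 4 E$ ($l{\left(E \right)} = \left(-4 + E\right) \left(-4\right) = 16 - 4 E$)
$g{\left(P,b \right)} = P$
$K{\left(a,F \right)} = - 8 a - 4 F$
$\frac{1022 K{\left(d,l{\left(-5 \right)} \right)}}{X} = \frac{1022 \left(\left(-8\right) 8 - 4 \left(16 - -20\right)\right)}{93379} = 1022 \left(-64 - 4 \left(16 + 20\right)\right) \frac{1}{93379} = 1022 \left(-64 - 144\right) \frac{1}{93379} = 1022 \left(-208\right) \frac{1}{93379} = \left(-212576\right) \frac{1}{93379} = - \frac{16352}{7183}$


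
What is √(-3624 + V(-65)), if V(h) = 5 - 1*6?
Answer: 5*I*√145 ≈ 60.208*I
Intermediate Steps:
V(h) = -1 (V(h) = 5 - 6 = -1)
√(-3624 + V(-65)) = √(-3624 - 1) = √(-3625) = 5*I*√145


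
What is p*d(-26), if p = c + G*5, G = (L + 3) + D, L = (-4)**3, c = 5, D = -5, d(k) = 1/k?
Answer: 25/2 ≈ 12.500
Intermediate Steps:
L = -64
G = -66 (G = (-64 + 3) - 5 = -61 - 5 = -66)
p = -325 (p = 5 - 66*5 = 5 - 330 = -325)
p*d(-26) = -325/(-26) = -325*(-1/26) = 25/2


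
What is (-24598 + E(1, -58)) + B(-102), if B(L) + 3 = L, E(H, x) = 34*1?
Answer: -24669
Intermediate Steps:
E(H, x) = 34
B(L) = -3 + L
(-24598 + E(1, -58)) + B(-102) = (-24598 + 34) + (-3 - 102) = -24564 - 105 = -24669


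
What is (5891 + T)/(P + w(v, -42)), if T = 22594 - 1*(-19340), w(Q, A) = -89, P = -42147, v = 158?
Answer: -47825/42236 ≈ -1.1323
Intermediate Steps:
T = 41934 (T = 22594 + 19340 = 41934)
(5891 + T)/(P + w(v, -42)) = (5891 + 41934)/(-42147 - 89) = 47825/(-42236) = 47825*(-1/42236) = -47825/42236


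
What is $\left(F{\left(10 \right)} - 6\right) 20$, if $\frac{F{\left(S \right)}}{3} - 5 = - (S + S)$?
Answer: $-1020$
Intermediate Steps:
$F{\left(S \right)} = 15 - 6 S$ ($F{\left(S \right)} = 15 + 3 \left(- (S + S)\right) = 15 + 3 \left(- 2 S\right) = 15 - 6 S$)
$\left(F{\left(10 \right)} - 6\right) 20 = \left(\left(15 - 60\right) - 6\right) 20 = \left(-45 - 6\right) 20 = \left(-51\right) 20 = -1020$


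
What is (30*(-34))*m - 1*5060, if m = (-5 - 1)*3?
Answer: 13300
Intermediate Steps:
m = -18 (m = -6*3 = -18)
(30*(-34))*m - 1*5060 = (30*(-34))*(-18) - 1*5060 = -1020*(-18) - 5060 = 18360 - 5060 = 13300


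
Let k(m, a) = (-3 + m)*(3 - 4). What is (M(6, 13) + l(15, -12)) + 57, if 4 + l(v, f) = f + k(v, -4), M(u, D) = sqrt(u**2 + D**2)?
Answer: 29 + sqrt(205) ≈ 43.318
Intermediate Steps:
k(m, a) = 3 - m (k(m, a) = (-3 + m)*(-1) = 3 - m)
M(u, D) = sqrt(D**2 + u**2)
l(v, f) = -1 + f - v (l(v, f) = -4 + (f + (3 - v)) = -4 + (3 + f - v) = -1 + f - v)
(M(6, 13) + l(15, -12)) + 57 = (sqrt(13**2 + 6**2) + (-1 - 12 - 1*15)) + 57 = (sqrt(169 + 36) + (-1 - 12 - 15)) + 57 = (sqrt(205) - 28) + 57 = (-28 + sqrt(205)) + 57 = 29 + sqrt(205)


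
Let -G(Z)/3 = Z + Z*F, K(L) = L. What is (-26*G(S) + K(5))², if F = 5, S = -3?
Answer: 1957201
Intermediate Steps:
G(Z) = -18*Z (G(Z) = -3*(Z + Z*5) = -3*(Z + 5*Z) = -18*Z)
(-26*G(S) + K(5))² = (-(-468)*(-3) + 5)² = (-26*54 + 5)² = (-1404 + 5)² = (-1399)² = 1957201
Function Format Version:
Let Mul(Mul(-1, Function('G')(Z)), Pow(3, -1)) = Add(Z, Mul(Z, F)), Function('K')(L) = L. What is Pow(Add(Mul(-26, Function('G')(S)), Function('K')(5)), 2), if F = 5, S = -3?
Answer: 1957201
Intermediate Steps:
Function('G')(Z) = Mul(-18, Z) (Function('G')(Z) = Mul(-3, Add(Z, Mul(Z, 5))) = Mul(-3, Add(Z, Mul(5, Z))) = Mul(-3, Mul(6, Z)) = Mul(-18, Z))
Pow(Add(Mul(-26, Function('G')(S)), Function('K')(5)), 2) = Pow(Add(Mul(-26, Mul(-18, -3)), 5), 2) = Pow(Add(Mul(-26, 54), 5), 2) = Pow(Add(-1404, 5), 2) = Pow(-1399, 2) = 1957201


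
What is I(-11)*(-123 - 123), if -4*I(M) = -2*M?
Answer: 1353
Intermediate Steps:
I(M) = M/2 (I(M) = -(-1)*M/2 = M/2)
I(-11)*(-123 - 123) = ((1/2)*(-11))*(-123 - 123) = -11/2*(-246) = 1353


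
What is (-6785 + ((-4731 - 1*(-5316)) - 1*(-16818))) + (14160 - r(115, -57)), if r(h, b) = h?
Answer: 24663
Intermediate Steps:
(-6785 + ((-4731 - 1*(-5316)) - 1*(-16818))) + (14160 - r(115, -57)) = (-6785 + ((-4731 - 1*(-5316)) - 1*(-16818))) + (14160 - 1*115) = (-6785 + ((-4731 + 5316) + 16818)) + (14160 - 115) = (-6785 + (585 + 16818)) + 14045 = (-6785 + 17403) + 14045 = 10618 + 14045 = 24663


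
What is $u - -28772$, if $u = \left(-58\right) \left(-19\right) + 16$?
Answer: $29890$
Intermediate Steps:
$u = 1118$ ($u = 1102 + 16 = 1118$)
$u - -28772 = 1118 - -28772 = 1118 + 28772 = 29890$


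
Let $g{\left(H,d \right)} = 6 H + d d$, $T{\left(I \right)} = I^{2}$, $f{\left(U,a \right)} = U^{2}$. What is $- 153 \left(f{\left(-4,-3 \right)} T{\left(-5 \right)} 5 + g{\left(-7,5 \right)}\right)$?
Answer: $-303399$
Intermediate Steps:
$g{\left(H,d \right)} = d^{2} + 6 H$ ($g{\left(H,d \right)} = 6 H + d^{2} = d^{2} + 6 H$)
$- 153 \left(f{\left(-4,-3 \right)} T{\left(-5 \right)} 5 + g{\left(-7,5 \right)}\right) = - 153 \left(\left(-4\right)^{2} \left(-5\right)^{2} \cdot 5 + \left(5^{2} + 6 \left(-7\right)\right)\right) = - 153 \left(16 \cdot 25 \cdot 5 + \left(25 - 42\right)\right) = - 153 \left(400 \cdot 5 - 17\right) = - 153 \left(2000 - 17\right) = \left(-153\right) 1983 = -303399$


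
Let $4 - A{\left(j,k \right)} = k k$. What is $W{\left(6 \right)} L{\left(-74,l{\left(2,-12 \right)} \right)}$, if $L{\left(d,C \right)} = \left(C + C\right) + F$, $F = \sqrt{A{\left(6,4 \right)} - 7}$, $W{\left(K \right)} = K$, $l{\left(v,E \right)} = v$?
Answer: $24 + 6 i \sqrt{19} \approx 24.0 + 26.153 i$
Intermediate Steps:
$A{\left(j,k \right)} = 4 - k^{2}$ ($A{\left(j,k \right)} = 4 - k k = 4 - k^{2}$)
$F = i \sqrt{19}$ ($F = \sqrt{\left(4 - 4^{2}\right) - 7} = \sqrt{\left(4 - 16\right) - 7} = \sqrt{-12 - 7} = \sqrt{-19} = i \sqrt{19} \approx 4.3589 i$)
$L{\left(d,C \right)} = 2 C + i \sqrt{19}$ ($L{\left(d,C \right)} = \left(C + C\right) + i \sqrt{19} = 2 C + i \sqrt{19}$)
$W{\left(6 \right)} L{\left(-74,l{\left(2,-12 \right)} \right)} = 6 \left(2 \cdot 2 + i \sqrt{19}\right) = 6 \left(4 + i \sqrt{19}\right) = 24 + 6 i \sqrt{19}$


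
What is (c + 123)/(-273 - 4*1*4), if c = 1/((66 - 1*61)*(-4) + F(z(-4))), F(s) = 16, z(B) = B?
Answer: -491/1156 ≈ -0.42474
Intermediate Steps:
c = -¼ (c = 1/((66 - 1*61)*(-4) + 16) = 1/((66 - 61)*(-4) + 16) = 1/(5*(-4) + 16) = 1/(-20 + 16) = 1/(-4) = -¼ ≈ -0.25000)
(c + 123)/(-273 - 4*1*4) = (-¼ + 123)/(-273 - 4*1*4) = 491/(4*(-273 - 4*4)) = 491/(4*(-273 - 16)) = (491/4)/(-289) = (491/4)*(-1/289) = -491/1156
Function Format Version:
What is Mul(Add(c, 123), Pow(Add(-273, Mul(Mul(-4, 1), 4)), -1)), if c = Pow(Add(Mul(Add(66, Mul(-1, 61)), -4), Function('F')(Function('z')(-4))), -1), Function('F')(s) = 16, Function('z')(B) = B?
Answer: Rational(-491, 1156) ≈ -0.42474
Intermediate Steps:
c = Rational(-1, 4) (c = Pow(Add(Mul(Add(66, Mul(-1, 61)), -4), 16), -1) = Pow(Add(Mul(Add(66, -61), -4), 16), -1) = Pow(Add(Mul(5, -4), 16), -1) = Pow(Add(-20, 16), -1) = Pow(-4, -1) = Rational(-1, 4) ≈ -0.25000)
Mul(Add(c, 123), Pow(Add(-273, Mul(Mul(-4, 1), 4)), -1)) = Mul(Add(Rational(-1, 4), 123), Pow(Add(-273, Mul(Mul(-4, 1), 4)), -1)) = Mul(Rational(491, 4), Pow(Add(-273, Mul(-4, 4)), -1)) = Mul(Rational(491, 4), Pow(Add(-273, -16), -1)) = Mul(Rational(491, 4), Pow(-289, -1)) = Mul(Rational(491, 4), Rational(-1, 289)) = Rational(-491, 1156)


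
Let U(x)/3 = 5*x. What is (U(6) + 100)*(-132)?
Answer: -25080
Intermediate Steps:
U(x) = 15*x (U(x) = 3*(5*x) = 15*x)
(U(6) + 100)*(-132) = (15*6 + 100)*(-132) = (90 + 100)*(-132) = 190*(-132) = -25080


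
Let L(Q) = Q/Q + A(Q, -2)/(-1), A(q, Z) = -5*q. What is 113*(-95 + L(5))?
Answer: -7797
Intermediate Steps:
L(Q) = 1 + 5*Q (L(Q) = Q/Q - 5*Q/(-1) = 1 - 5*Q*(-1) = 1 + 5*Q)
113*(-95 + L(5)) = 113*(-95 + (1 + 5*5)) = 113*(-95 + (1 + 25)) = 113*(-95 + 26) = 113*(-69) = -7797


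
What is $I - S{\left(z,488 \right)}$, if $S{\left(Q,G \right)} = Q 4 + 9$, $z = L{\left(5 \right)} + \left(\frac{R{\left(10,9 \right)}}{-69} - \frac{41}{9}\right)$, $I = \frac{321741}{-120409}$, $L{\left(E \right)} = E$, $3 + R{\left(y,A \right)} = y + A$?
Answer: $- \frac{312114338}{24924663} \approx -12.522$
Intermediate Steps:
$R{\left(y,A \right)} = -3 + A + y$ ($R{\left(y,A \right)} = -3 + \left(y + A\right) = -3 + \left(A + y\right) = -3 + A + y$)
$I = - \frac{321741}{120409}$ ($I = 321741 \left(- \frac{1}{120409}\right) = - \frac{321741}{120409} \approx -2.6721$)
$z = \frac{44}{207}$ ($z = 5 - \left(\frac{41}{9} - \frac{-3 + 9 + 10}{-69}\right) = 5 + \left(16 \left(- \frac{1}{69}\right) - \frac{41}{9}\right) = 5 - \frac{991}{207} = \frac{44}{207} \approx 0.21256$)
$S{\left(Q,G \right)} = 9 + 4 Q$ ($S{\left(Q,G \right)} = 4 Q + 9 = 9 + 4 Q$)
$I - S{\left(z,488 \right)} = - \frac{321741}{120409} - \left(9 + 4 \cdot \frac{44}{207}\right) = - \frac{321741}{120409} - \left(9 + \frac{176}{207}\right) = - \frac{321741}{120409} - \frac{2039}{207} = - \frac{312114338}{24924663}$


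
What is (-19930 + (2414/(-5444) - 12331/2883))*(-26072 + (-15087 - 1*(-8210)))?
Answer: 1718161167327969/2615842 ≈ 6.5683e+8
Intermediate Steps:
(-19930 + (2414/(-5444) - 12331/2883))*(-26072 + (-15087 - 1*(-8210))) = (-19930 + (2414*(-1/5444) - 12331*1/2883))*(-26072 + (-15087 + 8210)) = (-19930 + (-1207/2722 - 12331/2883))*(-26072 - 6877) = (-19930 - 37044763/7847526)*(-32949) = -156438237943/7847526*(-32949) = 1718161167327969/2615842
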